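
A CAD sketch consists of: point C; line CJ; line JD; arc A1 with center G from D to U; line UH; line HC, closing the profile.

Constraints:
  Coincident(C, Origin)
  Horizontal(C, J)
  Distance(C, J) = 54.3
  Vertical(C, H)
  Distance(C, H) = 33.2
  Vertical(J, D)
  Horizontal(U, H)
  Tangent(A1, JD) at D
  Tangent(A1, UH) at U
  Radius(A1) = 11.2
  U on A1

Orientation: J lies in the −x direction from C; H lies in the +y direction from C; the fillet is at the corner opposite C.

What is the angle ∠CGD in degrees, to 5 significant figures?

152.96°

C is at the origin; C and J share the same y with |CJ| = 54.3 and J on the −x side, so J = (-54.300, 0.0000). CH is vertical with |CH| = 33.2 and H on the +y side, so H = (0.0000, 33.200). The virtual corner opposite C is at (-54.300, 33.200). Tangency of A1 to JD means the radius GD is perpendicular to JD and the tangent condition forces GU to be normal to UH, with radius 11.2, so the center G sits 11.2 in from both sides at G = (-43.100, 22.000). That places the tangent points at D = (-54.300, 22.000) on JD and U = (-43.100, 33.200) on UH. Then cos ∠CGD = GC·GD / (|GC||GD|), giving 152.96°.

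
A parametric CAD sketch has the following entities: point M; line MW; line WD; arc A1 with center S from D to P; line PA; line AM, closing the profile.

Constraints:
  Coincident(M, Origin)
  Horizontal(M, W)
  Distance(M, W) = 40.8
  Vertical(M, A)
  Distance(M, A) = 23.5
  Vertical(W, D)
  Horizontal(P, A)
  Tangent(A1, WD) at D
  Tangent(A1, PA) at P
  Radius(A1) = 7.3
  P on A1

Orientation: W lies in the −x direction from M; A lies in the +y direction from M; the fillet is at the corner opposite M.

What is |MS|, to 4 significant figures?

37.21

M and A share the same x with |MA| = 23.5 and A on the +y side, so A = (0.000, 23.50). The virtual corner opposite M is at (-40.80, 23.50). Tangency of A1 to WD means the radius SD is perpendicular to WD and since A1 is tangent to PA there, SP ⟂ PA, with radius 7.3, so the center S sits 7.3 in from both sides at S = (-33.50, 16.20). Then |MS| = |S − M| = 37.21.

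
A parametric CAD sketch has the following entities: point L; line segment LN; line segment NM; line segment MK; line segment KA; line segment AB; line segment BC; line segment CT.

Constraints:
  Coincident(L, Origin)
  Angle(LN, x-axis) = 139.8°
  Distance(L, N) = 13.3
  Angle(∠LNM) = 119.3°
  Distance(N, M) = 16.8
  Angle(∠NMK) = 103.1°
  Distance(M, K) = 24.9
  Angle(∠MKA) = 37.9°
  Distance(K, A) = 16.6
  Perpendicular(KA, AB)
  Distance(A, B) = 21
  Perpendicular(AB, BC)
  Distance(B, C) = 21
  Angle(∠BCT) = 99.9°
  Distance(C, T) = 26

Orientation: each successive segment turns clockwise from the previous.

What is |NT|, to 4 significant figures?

42.61

L is at the origin; LN runs at 139.8° with length 13.3, so N = (-10.16, 8.585). ∠LNM = 119.3° gives NM at 79.10° from the x-axis; with |NM| = 16.8, M = (-6.982, 25.08). ∠NMK = 103.1° gives MK at 2.200° from the x-axis; with |MK| = 24.9, K = (17.90, 26.04). ∠MKA = 37.9° gives KA at -139.9° from the x-axis; with |KA| = 16.6, A = (5.202, 15.34). KA ⟂ AB, so AB runs at 130.1°; with |AB| = 21.0, B = (-8.324, 31.41). AB ⟂ BC, so BC runs at 40.10°; with |BC| = 21.0, C = (7.739, 44.93). ∠BCT = 99.9° gives CT at -40.00° from the x-axis; with |CT| = 26.0, T = (27.66, 28.22). Then |NT| = |T − N| = 42.61.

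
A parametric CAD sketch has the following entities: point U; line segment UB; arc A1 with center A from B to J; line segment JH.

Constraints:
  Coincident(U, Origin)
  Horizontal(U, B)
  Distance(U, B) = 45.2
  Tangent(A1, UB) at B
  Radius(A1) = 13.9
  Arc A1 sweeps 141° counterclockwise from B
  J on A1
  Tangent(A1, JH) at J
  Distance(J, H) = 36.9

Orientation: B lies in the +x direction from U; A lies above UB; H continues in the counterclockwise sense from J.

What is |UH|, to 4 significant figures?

54.18

On A1, B sits at bearing -90° from A; a 141° counterclockwise sweep puts J at bearing 51°, so J = A + 13.9·(cos 51°, sin 51°) = (53.95, 24.70). A1 meets JH tangentially, so AJ is at right angles to JH, so JH runs along (−sin 51°, cos 51°); with |JH| = 36.9, H = (25.27, 47.92). Then |UH| = |H − U| = 54.18.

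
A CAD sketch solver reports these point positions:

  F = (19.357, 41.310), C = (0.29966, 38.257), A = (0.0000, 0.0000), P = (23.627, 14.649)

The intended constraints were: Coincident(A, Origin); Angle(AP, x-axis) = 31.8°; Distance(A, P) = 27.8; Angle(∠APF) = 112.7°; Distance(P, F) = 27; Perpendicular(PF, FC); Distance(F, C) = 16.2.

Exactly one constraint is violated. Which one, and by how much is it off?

Distance(F, C) = 16.2 — off by 3.10.

A = (0.00, 0.00) ✓; AP at 31.80° ✓; |AP| = 27.80 ✓; ∠APF = 112.7° ✓; |PF| = 27.00 ✓; ∠(PF, FC) = 90.00° ✓; |FC| = 19.30 ✗.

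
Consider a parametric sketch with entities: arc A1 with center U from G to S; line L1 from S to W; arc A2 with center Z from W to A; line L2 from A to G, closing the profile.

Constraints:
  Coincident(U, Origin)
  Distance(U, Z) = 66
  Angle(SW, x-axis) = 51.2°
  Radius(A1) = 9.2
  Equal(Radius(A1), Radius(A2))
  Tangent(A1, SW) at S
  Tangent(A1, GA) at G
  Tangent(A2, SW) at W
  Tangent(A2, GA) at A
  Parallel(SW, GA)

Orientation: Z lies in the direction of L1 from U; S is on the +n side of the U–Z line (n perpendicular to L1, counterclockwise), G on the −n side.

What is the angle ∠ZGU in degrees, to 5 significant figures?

82.064°

The slot axis is L1's direction at 51.2°, so u = (cos 51.2°, sin 51.2°) = (0.62660, 0.77934) and n = (−sin 51.2°, cos 51.2°) = (-0.77934, 0.62660). U is at the origin and Z lies 66.0 along u from U, so Z = 66.0·u = (41.356, 51.436). Tangency of A1 to both parallel lines with radius 9.2 puts S and G at U ± 9.2·n: S = (-7.1699, 5.7648), G = (7.1699, -5.7648). Then cos ∠ZGU = GZ·GU / (|GZ||GU|), giving 82.064°.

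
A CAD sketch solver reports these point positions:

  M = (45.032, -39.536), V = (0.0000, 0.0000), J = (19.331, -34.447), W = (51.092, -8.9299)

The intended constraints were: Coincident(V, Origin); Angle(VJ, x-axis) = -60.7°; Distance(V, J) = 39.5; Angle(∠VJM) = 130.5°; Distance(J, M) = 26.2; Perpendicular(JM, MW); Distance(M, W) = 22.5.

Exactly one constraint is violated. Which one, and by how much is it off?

Distance(M, W) = 22.5 — off by 8.70.

V = (0.00, 0.00) ✓; VJ at -60.70° ✓; |VJ| = 39.50 ✓; ∠VJM = 130.5° ✓; |JM| = 26.20 ✓; ∠(JM, MW) = 90.00° ✓; |MW| = 31.20 ✗.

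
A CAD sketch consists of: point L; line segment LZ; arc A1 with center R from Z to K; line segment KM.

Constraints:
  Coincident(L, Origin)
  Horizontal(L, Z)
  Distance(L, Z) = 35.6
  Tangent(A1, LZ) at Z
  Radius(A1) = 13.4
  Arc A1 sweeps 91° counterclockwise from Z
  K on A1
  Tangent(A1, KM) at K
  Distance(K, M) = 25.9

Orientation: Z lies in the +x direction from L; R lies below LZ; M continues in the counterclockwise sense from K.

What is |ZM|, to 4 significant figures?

41.60

On A1, Z sits at bearing 90° from R; a 91° counterclockwise sweep puts K at bearing 181°, so K = R + 13.4·(cos 181°, sin 181°) = (22.20, -13.63). Tangency of A1 to KM means the radius RK is perpendicular to KM, so KM runs along (−sin 181°, cos 181°); with |KM| = 25.9, M = (22.65, -39.53). Then |ZM| = |M − Z| = 41.60.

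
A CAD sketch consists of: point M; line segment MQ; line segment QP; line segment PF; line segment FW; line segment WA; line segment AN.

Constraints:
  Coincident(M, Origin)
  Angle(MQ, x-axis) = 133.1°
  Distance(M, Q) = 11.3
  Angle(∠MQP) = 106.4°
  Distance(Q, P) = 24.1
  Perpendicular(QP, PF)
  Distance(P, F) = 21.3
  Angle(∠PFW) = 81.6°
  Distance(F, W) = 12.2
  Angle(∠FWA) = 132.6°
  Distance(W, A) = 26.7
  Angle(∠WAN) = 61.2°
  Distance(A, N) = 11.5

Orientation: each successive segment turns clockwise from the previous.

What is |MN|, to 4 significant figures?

18.60

M is at the origin; MQ runs at 133.1° with length 11.3, so Q = (-7.721, 8.251). ∠MQP = 106.4° gives QP at 59.50° from the x-axis; with |QP| = 24.1, P = (4.511, 29.02). The perpendicularity gives PF at right angles to QP, so PF runs at -30.50°; with |PF| = 21.3, F = (22.86, 18.21). ∠PFW = 81.6° gives FW at -128.9° from the x-axis; with |FW| = 12.2, W = (15.20, 8.711). ∠FWA = 132.6° gives WA at -176.3° from the x-axis; with |WA| = 26.7, A = (-11.44, 6.988). ∠WAN = 61.2° gives AN at 64.90° from the x-axis; with |AN| = 11.5, N = (-6.564, 17.40). Then |MN| = |N − M| = 18.60.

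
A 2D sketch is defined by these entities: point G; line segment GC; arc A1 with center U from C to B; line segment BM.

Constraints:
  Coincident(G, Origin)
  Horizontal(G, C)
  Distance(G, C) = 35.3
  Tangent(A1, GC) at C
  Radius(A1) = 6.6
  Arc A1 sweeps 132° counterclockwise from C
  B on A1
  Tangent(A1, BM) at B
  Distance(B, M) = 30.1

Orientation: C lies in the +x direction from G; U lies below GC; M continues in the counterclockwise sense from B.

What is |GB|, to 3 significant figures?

32.3

The tangent condition forces UC to be normal to GC, so U = C + (0, -6.6) = (35.3, -6.60). On A1, C sits at bearing 90° from U; a 132° counterclockwise sweep puts B at bearing 222°, so B = U + 6.6·(cos 222°, sin 222°) = (30.4, -11.0). Then |GB| = |B − G| = 32.3.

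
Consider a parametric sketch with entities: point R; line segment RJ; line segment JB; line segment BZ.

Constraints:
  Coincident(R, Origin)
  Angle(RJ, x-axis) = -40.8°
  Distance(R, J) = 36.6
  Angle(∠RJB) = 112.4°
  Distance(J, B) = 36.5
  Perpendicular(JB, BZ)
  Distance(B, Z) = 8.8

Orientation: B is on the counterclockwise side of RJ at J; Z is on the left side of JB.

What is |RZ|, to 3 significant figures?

56.3

R is at the origin; RJ runs at -40.8° with length 36.6, so J = 36.6·(cos -40.8°, sin -40.8°) = (27.7, -23.9). ∠RJB = 112.4°, so JB runs at -40.8° + (180° − 112.4°) = 26.8° from the x-axis; with |JB| = 36.5, B = J + 36.5·(cos 26.8°, sin 26.8°) = (60.3, -7.46). JB ⟂ BZ; with |BZ| = 8.8 on the left of JB, Z = B + 8.8·(-0.451, 0.893) = (56.3, 0.397). Then |RZ| = |Z − R| = 56.3.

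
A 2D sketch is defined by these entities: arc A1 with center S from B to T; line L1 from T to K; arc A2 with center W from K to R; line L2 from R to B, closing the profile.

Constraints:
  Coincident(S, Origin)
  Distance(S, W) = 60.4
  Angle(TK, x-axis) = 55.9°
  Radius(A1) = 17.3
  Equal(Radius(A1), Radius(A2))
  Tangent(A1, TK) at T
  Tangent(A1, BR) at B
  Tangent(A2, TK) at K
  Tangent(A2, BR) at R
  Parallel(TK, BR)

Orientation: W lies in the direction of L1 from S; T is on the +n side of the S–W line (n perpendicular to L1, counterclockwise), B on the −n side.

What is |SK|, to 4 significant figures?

62.83

Tangency of A1 to both parallel lines with radius 17.3 puts T and B at S ± 17.3·n: T = (-14.33, 9.699), B = (14.33, -9.699). Equal radii place K and R the same way about W: K = W + 17.3·n = (19.54, 59.71), R = W − 17.3·n = (48.19, 40.32). Then |SK| = |K − S| = 62.83.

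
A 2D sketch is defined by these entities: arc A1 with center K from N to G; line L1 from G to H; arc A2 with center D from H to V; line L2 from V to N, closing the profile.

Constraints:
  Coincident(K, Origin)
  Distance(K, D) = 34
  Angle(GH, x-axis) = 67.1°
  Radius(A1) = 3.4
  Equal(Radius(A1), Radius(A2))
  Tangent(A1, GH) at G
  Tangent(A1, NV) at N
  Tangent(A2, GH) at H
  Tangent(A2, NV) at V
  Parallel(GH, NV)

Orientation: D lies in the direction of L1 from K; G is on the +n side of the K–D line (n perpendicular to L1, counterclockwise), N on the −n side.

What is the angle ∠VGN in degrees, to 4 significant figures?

78.69°

Tangency of A1 to both parallel lines with radius 3.4 puts G and N at K ± 3.4·n: G = (-3.132, 1.323), N = (3.132, -1.323). Equal radii place H and V the same way about D: H = D + 3.4·n = (10.10, 32.64), V = D − 3.4·n = (16.36, 30.00). Then cos ∠VGN = GV·GN / (|GV||GN|), giving 78.69°.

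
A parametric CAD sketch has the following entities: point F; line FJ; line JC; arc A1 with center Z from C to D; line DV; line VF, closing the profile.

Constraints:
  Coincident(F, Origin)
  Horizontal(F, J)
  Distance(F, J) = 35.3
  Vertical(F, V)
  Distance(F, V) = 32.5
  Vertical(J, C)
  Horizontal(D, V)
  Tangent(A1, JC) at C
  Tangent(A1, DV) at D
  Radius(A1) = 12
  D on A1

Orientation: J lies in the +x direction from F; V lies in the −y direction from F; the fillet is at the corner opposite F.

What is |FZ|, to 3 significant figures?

31.0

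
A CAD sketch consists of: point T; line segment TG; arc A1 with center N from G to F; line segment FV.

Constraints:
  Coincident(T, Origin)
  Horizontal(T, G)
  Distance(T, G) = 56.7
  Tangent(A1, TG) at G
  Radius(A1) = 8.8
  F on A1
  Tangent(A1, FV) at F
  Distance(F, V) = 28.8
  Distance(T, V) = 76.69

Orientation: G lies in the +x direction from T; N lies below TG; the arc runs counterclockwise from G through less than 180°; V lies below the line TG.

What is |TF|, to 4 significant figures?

51.67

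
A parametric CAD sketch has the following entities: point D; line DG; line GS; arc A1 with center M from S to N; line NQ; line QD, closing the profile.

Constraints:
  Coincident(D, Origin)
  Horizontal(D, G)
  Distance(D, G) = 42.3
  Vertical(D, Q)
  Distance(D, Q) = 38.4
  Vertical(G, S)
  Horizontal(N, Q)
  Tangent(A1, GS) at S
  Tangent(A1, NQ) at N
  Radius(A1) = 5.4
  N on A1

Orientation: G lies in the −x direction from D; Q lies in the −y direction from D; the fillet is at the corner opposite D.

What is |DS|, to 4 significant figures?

53.65

D is at the origin; D and G share the same y with |DG| = 42.3 and G on the −x side, so G = (-42.30, 0.000). DQ is vertical with |DQ| = 38.4 and Q on the −y side, so Q = (0.000, -38.40). The virtual corner opposite D is at (-42.30, -38.40). Tangency of A1 to GS means the radius MS is perpendicular to GS and tangency of A1 to NQ means the radius MN is perpendicular to NQ, with radius 5.4, so the center M sits 5.4 in from both sides at M = (-36.90, -33.00). That places the tangent points at S = (-42.30, -33.00) on GS and N = (-36.90, -38.40) on NQ. Then |DS| = |S − D| = 53.65.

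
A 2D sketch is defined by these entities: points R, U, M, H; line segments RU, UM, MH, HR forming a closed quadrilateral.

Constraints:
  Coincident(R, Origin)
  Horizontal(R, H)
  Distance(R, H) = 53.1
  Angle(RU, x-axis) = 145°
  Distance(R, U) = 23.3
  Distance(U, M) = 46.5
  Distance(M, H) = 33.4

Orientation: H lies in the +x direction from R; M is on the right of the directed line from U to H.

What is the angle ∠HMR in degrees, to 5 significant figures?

137.83°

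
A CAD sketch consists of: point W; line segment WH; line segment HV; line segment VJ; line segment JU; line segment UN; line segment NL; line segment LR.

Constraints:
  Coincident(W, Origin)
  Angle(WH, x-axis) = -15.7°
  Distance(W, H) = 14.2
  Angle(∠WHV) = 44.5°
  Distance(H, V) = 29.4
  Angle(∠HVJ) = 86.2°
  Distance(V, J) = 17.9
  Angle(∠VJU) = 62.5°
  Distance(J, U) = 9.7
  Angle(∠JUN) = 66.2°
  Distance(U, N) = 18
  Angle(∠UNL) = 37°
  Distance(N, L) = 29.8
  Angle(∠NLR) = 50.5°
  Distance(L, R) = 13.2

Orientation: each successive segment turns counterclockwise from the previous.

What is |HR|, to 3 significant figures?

26.9

∠UNL = 37.0° gives NL at -132° from the x-axis; with |NL| = 29.8, L = (-25.7, 2.89). ∠NLR = 50.5° gives LR at -2.60° from the x-axis; with |LR| = 13.2, R = (-12.6, 2.30). Then |HR| = |R − H| = 26.9.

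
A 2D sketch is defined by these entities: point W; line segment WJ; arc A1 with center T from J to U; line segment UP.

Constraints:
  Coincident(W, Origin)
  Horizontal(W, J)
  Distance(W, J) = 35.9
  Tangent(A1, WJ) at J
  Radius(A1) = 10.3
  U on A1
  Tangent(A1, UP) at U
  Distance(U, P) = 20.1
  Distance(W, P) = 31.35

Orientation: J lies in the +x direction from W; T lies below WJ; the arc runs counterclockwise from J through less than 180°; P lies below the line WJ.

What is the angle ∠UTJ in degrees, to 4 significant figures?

67.99°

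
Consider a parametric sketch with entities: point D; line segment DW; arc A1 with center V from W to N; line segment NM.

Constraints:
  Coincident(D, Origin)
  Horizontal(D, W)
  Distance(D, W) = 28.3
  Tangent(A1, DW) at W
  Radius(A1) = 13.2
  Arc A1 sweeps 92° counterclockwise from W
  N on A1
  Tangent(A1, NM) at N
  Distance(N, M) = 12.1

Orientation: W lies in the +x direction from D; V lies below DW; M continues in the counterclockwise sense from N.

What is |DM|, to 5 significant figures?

30.074

D is at the origin; DW is horizontal with |DW| = 28.3 and W on the +x side, so W = (28.300, 0.0000). Tangency of A1 to DW means the radius VW is perpendicular to DW, so V = W + (0, -13.2) = (28.300, -13.200). On A1, W sits at bearing 90° from V; a 92° counterclockwise sweep puts N at bearing 182°, so N = V + 13.2·(cos 182°, sin 182°) = (15.108, -13.661). The tangent condition forces VN to be normal to NM, so NM runs along (−sin 182°, cos 182°); with |NM| = 12.1, M = (15.530, -25.753). Then |DM| = |M − D| = 30.074.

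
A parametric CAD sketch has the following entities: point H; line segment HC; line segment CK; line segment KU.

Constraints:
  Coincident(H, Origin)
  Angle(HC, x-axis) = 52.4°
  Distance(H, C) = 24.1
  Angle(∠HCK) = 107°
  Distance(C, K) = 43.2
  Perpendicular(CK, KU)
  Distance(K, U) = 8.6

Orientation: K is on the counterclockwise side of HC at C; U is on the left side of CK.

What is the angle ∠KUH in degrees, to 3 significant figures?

106°

H is at the origin; HC runs at 52.4° with length 24.1, so C = 24.1·(cos 52.4°, sin 52.4°) = (14.7, 19.1). ∠HCK = 107.0°, so CK runs at 52.4° + (180° − 107.0°) = 125° from the x-axis; with |CK| = 43.2, K = C + 43.2·(cos 125°, sin 125°) = (-10.3, 54.3). The perpendicularity gives KU at right angles to CK; with |KU| = 8.6 on the left of CK, U = K + 8.6·(-0.815, -0.579) = (-17.3, 49.3). Then cos ∠KUH = UK·UH / (|UK||UH|), giving 106°.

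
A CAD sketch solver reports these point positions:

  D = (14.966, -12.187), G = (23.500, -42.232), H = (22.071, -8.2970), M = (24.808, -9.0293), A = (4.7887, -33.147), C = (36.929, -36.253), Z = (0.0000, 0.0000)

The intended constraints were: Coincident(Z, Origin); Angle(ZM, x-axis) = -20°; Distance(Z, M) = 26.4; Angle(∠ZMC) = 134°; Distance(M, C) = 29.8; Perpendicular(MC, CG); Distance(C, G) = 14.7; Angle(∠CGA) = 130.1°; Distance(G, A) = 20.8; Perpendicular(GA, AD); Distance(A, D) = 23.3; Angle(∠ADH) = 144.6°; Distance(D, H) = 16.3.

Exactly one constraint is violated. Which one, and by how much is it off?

Distance(D, H) = 16.3 — off by 8.20.

Z = (0.00, 0.00) ✓; ZM at -20.00° ✓; |ZM| = 26.40 ✓; ∠ZMC = 134.0° ✓; |MC| = 29.80 ✓; ∠(MC, CG) = 90.00° ✓; |CG| = 14.70 ✓; ∠CGA = 130.1° ✓; |GA| = 20.80 ✓; ∠(GA, AD) = 90.00° ✓; |AD| = 23.30 ✓; ∠ADH = 144.6° ✓; |DH| = 8.100 ✗.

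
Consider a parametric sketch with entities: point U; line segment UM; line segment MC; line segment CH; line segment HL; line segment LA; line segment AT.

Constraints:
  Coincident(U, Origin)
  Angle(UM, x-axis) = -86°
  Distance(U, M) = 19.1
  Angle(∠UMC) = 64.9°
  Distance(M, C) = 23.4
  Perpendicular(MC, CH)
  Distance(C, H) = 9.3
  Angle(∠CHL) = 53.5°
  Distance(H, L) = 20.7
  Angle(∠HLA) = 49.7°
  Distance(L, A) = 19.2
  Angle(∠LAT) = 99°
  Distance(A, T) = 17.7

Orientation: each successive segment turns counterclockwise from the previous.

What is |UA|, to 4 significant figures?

30.18

∠CHL = 53.5° gives HL at -114.4° from the x-axis; with |HL| = 20.7, L = (8.704, -18.40). ∠HLA = 49.7° gives LA at 15.90° from the x-axis; with |LA| = 19.2, A = (27.17, -13.14). Then |UA| = |A − U| = 30.18.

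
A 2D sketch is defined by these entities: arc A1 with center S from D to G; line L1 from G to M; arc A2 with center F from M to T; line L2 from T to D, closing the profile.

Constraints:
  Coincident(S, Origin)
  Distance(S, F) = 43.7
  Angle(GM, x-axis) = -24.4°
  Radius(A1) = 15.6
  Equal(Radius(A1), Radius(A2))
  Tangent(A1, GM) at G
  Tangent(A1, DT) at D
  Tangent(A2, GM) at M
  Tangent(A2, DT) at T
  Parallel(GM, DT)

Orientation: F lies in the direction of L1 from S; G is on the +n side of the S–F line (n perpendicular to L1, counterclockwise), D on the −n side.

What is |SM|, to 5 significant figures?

46.401

The slot axis is L1's direction at -24.4°, so u = (cos -24.4°, sin -24.4°) = (0.91068, -0.41310) and n = (−sin -24.4°, cos -24.4°) = (0.41310, 0.91068). S is at the origin and F lies 43.7 along u from S, so F = 43.7·u = (39.797, -18.053). Tangency of A1 to both parallel lines with radius 15.6 puts G and D at S ± 15.6·n: G = (6.4444, 14.207), D = (-6.4444, -14.207). Equal radii place M and T the same way about F: M = F + 15.6·n = (46.241, -3.8460), T = F − 15.6·n = (33.352, -32.259). Then |SM| = |M − S| = 46.401.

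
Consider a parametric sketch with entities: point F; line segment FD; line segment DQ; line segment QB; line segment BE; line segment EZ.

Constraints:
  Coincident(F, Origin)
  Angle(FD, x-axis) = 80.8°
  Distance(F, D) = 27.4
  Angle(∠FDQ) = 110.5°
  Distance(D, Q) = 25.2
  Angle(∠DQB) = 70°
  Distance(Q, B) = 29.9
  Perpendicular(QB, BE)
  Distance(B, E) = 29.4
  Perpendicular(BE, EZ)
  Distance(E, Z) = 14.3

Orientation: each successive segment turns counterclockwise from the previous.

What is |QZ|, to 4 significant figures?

33.28

QB ⟂ BE, so BE runs at -9.700°; with |BE| = 29.4, E = (6.433, 5.107). BE ⟂ EZ, so EZ runs at 80.30°; with |EZ| = 14.3, Z = (8.842, 19.20). Then |QZ| = |Z − Q| = 33.28.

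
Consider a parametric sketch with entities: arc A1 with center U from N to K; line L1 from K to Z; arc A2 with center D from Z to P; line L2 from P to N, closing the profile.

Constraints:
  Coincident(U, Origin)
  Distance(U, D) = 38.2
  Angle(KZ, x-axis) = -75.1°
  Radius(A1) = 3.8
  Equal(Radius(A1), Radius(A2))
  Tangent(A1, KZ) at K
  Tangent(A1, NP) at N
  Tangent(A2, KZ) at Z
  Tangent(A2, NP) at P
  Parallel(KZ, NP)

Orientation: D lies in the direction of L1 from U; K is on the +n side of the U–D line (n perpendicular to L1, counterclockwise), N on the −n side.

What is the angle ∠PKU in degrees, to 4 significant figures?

78.75°

The slot axis is L1's direction at -75.1°, so u = (cos -75.1°, sin -75.1°) = (0.2571, -0.9664) and n = (−sin -75.1°, cos -75.1°) = (0.9664, 0.2571). U is at the origin and D lies 38.2 along u from U, so D = 38.2·u = (9.822, -36.92). Tangency of A1 to both parallel lines with radius 3.8 puts K and N at U ± 3.8·n: K = (3.672, 0.9771), N = (-3.672, -0.9771). Equal radii place Z and P the same way about D: Z = D + 3.8·n = (13.49, -35.94), P = D − 3.8·n = (6.150, -37.89). Then cos ∠PKU = KP·KU / (|KP||KU|), giving 78.75°.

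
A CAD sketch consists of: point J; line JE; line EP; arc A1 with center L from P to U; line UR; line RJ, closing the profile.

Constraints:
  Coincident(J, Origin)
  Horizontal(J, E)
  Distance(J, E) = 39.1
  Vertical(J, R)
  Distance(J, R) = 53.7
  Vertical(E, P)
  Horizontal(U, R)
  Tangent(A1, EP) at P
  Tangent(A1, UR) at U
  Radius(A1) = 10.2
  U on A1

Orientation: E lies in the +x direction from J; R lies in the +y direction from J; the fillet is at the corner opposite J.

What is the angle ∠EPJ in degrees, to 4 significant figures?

41.95°

The virtual corner opposite J is at (39.10, 53.70). The tangent condition forces LP to be normal to EP and since A1 is tangent to UR there, LU ⟂ UR, with radius 10.2, so the center L sits 10.2 in from both sides at L = (28.90, 43.50). That places the tangent points at P = (39.10, 43.50) on EP and U = (28.90, 53.70) on UR. Then cos ∠EPJ = PE·PJ / (|PE||PJ|), giving 41.95°.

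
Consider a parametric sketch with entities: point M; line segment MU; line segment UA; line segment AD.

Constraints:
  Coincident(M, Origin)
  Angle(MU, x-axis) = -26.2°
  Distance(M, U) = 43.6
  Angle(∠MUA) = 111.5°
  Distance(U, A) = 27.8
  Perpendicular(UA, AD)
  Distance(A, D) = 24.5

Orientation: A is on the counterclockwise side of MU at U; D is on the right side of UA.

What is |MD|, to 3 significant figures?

78.4

M is at the origin; MU runs at -26.2° with length 43.6, so U = 43.6·(cos -26.2°, sin -26.2°) = (39.1, -19.2). ∠MUA = 111.5°, so UA runs at -26.2° + (180° − 111.5°) = 42.3° from the x-axis; with |UA| = 27.8, A = U + 27.8·(cos 42.3°, sin 42.3°) = (59.7, -0.540). UA ⟂ AD; with |AD| = 24.5 on the right of UA, D = A + 24.5·(0.673, -0.740) = (76.2, -18.7). Then |MD| = |D − M| = 78.4.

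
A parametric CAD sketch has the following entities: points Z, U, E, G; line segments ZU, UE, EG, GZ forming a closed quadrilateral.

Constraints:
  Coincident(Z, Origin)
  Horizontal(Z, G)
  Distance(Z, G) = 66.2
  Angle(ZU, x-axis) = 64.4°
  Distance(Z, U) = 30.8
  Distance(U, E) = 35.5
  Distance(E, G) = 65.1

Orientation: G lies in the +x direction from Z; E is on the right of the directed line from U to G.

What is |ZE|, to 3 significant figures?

5.81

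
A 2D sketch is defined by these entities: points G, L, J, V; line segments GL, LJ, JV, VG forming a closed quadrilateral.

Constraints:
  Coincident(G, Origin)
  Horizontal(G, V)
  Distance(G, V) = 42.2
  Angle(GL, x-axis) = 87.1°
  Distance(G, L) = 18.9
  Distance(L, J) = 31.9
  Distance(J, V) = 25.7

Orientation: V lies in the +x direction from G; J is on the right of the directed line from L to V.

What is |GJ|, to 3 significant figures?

19.6

Checks: |LJ| = 31.90 ✓; |JV| = 25.70 ✓.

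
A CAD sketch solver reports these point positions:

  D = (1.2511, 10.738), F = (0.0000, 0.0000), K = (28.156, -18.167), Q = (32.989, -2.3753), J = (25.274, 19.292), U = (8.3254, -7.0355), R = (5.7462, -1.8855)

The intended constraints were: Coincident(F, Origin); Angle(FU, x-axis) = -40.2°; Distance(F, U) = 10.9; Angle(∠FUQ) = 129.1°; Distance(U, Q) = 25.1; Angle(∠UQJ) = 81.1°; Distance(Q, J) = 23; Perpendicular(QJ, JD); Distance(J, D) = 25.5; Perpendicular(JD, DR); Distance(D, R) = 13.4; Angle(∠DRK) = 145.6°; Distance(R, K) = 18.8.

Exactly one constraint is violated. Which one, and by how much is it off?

Distance(R, K) = 18.8 — off by 8.90.

F = (0.00, 0.00) ✓; FU at -40.20° ✓; |FU| = 10.90 ✓; ∠FUQ = 129.1° ✓; |UQ| = 25.10 ✓; ∠UQJ = 81.10° ✓; |QJ| = 23.00 ✓; ∠(QJ, JD) = 90.00° ✓; |JD| = 25.50 ✓; ∠(JD, DR) = 90.00° ✓; |DR| = 13.40 ✓; ∠DRK = 145.6° ✓; |RK| = 27.70 ✗.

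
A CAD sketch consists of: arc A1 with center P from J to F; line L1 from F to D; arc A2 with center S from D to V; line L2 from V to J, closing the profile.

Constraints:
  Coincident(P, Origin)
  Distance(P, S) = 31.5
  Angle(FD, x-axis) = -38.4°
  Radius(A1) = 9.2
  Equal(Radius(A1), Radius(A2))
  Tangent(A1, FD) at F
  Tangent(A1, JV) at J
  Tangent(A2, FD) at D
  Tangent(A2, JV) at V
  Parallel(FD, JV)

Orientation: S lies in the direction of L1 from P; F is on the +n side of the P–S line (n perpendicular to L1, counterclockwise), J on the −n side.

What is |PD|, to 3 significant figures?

32.8

The slot axis is L1's direction at -38.4°, so u = (cos -38.4°, sin -38.4°) = (0.784, -0.621) and n = (−sin -38.4°, cos -38.4°) = (0.621, 0.784). P is at the origin and S lies 31.5 along u from P, so S = 31.5·u = (24.7, -19.6). Tangency of A1 to both parallel lines with radius 9.2 puts F and J at P ± 9.2·n: F = (5.71, 7.21), J = (-5.71, -7.21). Equal radii place D and V the same way about S: D = S + 9.2·n = (30.4, -12.4), V = S − 9.2·n = (19.0, -26.8). Then |PD| = |D − P| = 32.8.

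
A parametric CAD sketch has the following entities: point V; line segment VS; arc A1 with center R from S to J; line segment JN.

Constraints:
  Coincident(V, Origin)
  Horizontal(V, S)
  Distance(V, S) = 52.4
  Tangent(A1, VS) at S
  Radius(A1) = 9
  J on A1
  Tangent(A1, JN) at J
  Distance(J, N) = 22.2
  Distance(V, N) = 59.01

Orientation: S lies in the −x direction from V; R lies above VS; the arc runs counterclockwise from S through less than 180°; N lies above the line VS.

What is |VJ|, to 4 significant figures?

45.09

V is at the origin; V and S share the same y with |VS| = 52.4 and S on the −x side, so S = (-52.40, 0.000). A1 meets VS tangentially, so RS is at right angles to VS, so R = S + (0, 9) = (-52.40, 9.000). Since RJ ⟂ JN (tangency), |RN| = √(9.0² + 22.2²) = 23.95 regardless of where J sits on A1. So N lies on both circle(V, 59.01) and circle(R, 23.95); the above-VS intersection is N = (-49.10, 32.73). J is the foot of the tangent from N: J = (-43.67, 11.20).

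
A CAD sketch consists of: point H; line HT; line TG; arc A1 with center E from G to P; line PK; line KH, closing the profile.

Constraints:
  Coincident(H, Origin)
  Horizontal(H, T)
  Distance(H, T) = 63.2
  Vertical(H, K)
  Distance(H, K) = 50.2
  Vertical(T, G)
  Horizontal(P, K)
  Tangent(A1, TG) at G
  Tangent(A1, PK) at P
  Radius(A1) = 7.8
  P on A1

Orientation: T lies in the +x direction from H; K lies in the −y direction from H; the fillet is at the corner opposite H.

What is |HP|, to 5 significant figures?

74.761

H is at the origin; HT is horizontal with |HT| = 63.2 and T on the +x side, so T = (63.200, 0.0000). HK is vertical with |HK| = 50.2 and K on the −y side, so K = (0.0000, -50.200). The virtual corner opposite H is at (63.200, -50.200). Tangency of A1 to TG means the radius EG is perpendicular to TG and since A1 is tangent to PK there, EP ⟂ PK, with radius 7.8, so the center E sits 7.8 in from both sides at E = (55.400, -42.400). That places the tangent points at G = (63.200, -42.400) on TG and P = (55.400, -50.200) on PK. Then |HP| = |P − H| = 74.761.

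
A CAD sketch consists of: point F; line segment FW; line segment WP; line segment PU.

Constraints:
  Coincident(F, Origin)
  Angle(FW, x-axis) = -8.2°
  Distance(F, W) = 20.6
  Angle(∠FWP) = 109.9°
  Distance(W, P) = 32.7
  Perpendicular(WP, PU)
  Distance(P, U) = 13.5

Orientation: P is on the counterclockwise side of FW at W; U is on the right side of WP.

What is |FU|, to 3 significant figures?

51.6

F is at the origin; FW runs at -8.2° with length 20.6, so W = 20.6·(cos -8.2°, sin -8.2°) = (20.4, -2.94). ∠FWP = 109.9°, so WP runs at -8.2° + (180° − 109.9°) = 61.9° from the x-axis; with |WP| = 32.7, P = W + 32.7·(cos 61.9°, sin 61.9°) = (35.8, 25.9). The perpendicularity gives PU at right angles to WP; with |PU| = 13.5 on the right of WP, U = P + 13.5·(0.882, -0.471) = (47.7, 19.5). Then |FU| = |U − F| = 51.6.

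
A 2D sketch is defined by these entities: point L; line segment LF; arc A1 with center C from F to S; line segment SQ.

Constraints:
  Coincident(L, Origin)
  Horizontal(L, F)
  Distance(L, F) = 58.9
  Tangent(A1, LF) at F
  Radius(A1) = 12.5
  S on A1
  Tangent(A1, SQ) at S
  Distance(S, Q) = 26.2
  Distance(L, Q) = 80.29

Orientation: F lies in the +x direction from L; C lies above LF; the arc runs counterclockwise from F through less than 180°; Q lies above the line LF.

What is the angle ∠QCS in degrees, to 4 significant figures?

64.49°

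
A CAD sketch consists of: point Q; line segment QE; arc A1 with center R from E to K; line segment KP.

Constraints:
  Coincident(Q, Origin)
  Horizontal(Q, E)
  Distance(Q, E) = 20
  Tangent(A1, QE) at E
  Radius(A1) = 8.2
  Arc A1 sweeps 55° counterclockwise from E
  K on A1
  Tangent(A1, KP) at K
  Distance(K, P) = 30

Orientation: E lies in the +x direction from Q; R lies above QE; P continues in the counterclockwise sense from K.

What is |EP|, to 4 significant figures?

36.88

On A1, E sits at bearing -90° from R; a 55° counterclockwise sweep puts K at bearing -35°, so K = R + 8.2·(cos -35°, sin -35°) = (26.72, 3.497). The tangent condition forces RK to be normal to KP, so KP runs along (−sin -35°, cos -35°); with |KP| = 30.0, P = (43.92, 28.07). Then |EP| = |P − E| = 36.88.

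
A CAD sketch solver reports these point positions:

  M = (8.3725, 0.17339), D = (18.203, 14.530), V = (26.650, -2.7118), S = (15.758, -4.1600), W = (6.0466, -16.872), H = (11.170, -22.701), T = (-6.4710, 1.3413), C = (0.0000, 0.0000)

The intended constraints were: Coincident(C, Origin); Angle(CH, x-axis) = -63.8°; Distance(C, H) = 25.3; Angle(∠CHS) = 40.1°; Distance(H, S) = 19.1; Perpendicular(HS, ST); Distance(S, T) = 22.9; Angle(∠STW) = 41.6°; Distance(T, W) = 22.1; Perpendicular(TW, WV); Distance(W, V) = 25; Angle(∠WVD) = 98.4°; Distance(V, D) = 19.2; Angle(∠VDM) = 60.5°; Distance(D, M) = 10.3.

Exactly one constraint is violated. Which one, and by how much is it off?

Distance(D, M) = 10.3 — off by 7.10.

C = (0.00, 0.00) ✓; CH at -63.80° ✓; |CH| = 25.30 ✓; ∠CHS = 40.10° ✓; |HS| = 19.10 ✓; ∠(HS, ST) = 90.00° ✓; |ST| = 22.90 ✓; ∠STW = 41.60° ✓; |TW| = 22.10 ✓; ∠(TW, WV) = 90.00° ✓; |WV| = 25.00 ✓; ∠WVD = 98.40° ✓; |VD| = 19.20 ✓; ∠VDM = 60.50° ✓; |DM| = 17.40 ✗.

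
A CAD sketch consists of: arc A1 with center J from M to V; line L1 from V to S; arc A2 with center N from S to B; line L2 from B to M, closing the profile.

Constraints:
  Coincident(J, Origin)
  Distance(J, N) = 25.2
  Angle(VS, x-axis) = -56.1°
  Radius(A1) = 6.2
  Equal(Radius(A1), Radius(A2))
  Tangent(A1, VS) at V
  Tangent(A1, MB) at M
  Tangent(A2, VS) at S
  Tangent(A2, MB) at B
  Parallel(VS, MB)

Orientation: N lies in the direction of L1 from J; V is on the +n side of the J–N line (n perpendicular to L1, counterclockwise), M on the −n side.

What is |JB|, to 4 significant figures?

25.95

Tangency of A1 to both parallel lines with radius 6.2 puts V and M at J ± 6.2·n: V = (5.146, 3.458), M = (-5.146, -3.458). Equal radii place S and B the same way about N: S = N + 6.2·n = (19.20, -17.46), B = N − 6.2·n = (8.909, -24.37). Then |JB| = |B − J| = 25.95.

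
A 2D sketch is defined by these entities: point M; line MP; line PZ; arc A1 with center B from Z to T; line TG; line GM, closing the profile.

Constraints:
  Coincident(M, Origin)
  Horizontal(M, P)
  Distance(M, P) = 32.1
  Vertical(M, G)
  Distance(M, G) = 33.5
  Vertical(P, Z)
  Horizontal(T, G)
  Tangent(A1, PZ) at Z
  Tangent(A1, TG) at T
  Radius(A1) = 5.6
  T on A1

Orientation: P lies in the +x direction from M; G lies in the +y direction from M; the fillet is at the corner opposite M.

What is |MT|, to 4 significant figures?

42.71

M is at the origin; MP is horizontal with |MP| = 32.1 and P on the +x side, so P = (32.10, 0.000). MG is vertical with |MG| = 33.5 and G on the +y side, so G = (0.000, 33.50). The virtual corner opposite M is at (32.10, 33.50). Tangency of A1 to PZ means the radius BZ is perpendicular to PZ and since A1 is tangent to TG there, BT ⟂ TG, with radius 5.6, so the center B sits 5.6 in from both sides at B = (26.50, 27.90). That places the tangent points at Z = (32.10, 27.90) on PZ and T = (26.50, 33.50) on TG. Then |MT| = |T − M| = 42.71.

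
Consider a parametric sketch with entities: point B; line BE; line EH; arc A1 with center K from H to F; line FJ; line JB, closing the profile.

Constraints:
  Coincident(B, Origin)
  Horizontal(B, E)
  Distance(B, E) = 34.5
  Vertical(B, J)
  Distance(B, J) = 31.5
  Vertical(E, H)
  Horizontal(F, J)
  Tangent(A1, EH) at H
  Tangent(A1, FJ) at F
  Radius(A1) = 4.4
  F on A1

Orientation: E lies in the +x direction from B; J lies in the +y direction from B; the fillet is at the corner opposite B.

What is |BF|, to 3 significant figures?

43.6

B is at the origin; B and E share the same y with |BE| = 34.5 and E on the +x side, so E = (34.5, 0.00). BJ is vertical with |BJ| = 31.5 and J on the +y side, so J = (0.00, 31.5). The virtual corner opposite B is at (34.5, 31.5). Tangency of A1 to EH means the radius KH is perpendicular to EH and tangency of A1 to FJ means the radius KF is perpendicular to FJ, with radius 4.4, so the center K sits 4.4 in from both sides at K = (30.1, 27.1). That places the tangent points at H = (34.5, 27.1) on EH and F = (30.1, 31.5) on FJ. Then |BF| = |F − B| = 43.6.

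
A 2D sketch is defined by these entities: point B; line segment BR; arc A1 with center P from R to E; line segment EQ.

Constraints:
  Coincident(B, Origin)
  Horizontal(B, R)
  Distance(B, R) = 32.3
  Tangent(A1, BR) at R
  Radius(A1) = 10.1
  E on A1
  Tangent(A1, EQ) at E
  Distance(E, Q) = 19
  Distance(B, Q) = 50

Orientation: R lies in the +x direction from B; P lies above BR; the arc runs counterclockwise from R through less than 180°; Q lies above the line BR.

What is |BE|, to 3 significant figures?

43.8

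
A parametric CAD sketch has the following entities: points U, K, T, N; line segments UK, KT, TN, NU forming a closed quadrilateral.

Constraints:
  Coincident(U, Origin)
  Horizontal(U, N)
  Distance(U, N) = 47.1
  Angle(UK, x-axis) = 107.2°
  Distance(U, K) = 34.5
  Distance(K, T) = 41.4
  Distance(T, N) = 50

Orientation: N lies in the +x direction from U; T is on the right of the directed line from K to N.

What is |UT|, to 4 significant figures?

8.022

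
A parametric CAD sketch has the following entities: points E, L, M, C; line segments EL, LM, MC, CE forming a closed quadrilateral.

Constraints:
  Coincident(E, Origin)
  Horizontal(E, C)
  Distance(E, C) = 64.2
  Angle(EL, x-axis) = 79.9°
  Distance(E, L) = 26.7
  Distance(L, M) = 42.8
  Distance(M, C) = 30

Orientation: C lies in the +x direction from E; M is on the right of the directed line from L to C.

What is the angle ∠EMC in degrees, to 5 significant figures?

164.32°

Checks: |LM| = 42.80 ✓; |MC| = 30.00 ✓.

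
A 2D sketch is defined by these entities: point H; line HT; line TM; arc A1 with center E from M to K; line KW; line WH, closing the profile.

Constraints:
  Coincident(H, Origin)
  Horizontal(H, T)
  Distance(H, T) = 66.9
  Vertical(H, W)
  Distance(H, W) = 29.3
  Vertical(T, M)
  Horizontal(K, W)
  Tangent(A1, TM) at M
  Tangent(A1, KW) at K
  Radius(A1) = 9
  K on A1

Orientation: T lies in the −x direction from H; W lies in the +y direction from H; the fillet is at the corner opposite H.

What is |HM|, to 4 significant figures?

69.91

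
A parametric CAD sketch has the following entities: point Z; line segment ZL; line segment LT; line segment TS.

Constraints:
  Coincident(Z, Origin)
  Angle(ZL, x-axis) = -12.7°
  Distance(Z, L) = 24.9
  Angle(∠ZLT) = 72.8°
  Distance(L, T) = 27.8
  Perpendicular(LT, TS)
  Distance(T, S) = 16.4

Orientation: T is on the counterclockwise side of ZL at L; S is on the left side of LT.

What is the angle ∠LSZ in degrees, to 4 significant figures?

50.41°

∠ZLT = 72.8°, so LT runs at -12.7° + (180° − 72.8°) = 94.50° from the x-axis; with |LT| = 27.8, T = L + 27.8·(cos 94.50°, sin 94.50°) = (22.11, 22.24). The perpendicularity gives TS at right angles to LT; with |TS| = 16.4 on the left of LT, S = T + 16.4·(-0.9969, -0.07846) = (5.760, 20.95). Then cos ∠LSZ = SL·SZ / (|SL||SZ|), giving 50.41°.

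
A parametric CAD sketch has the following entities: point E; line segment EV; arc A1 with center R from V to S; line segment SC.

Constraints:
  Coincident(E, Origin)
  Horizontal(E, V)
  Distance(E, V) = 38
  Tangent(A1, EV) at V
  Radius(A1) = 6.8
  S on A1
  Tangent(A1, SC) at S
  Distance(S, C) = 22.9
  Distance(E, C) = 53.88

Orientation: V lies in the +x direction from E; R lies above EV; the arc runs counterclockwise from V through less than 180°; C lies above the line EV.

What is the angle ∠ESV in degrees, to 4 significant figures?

36.20°

E is at the origin; EV is horizontal with |EV| = 38.0 and V on the +x side, so V = (38.00, 0.000). A1 meets EV tangentially, so RV is at right angles to EV, so R = V + (0, 6.8) = (38.00, 6.800). Since RS ⟂ SC (tangency), |RC| = √(6.8² + 22.9²) = 23.89 regardless of where S sits on A1. So C lies on both circle(E, 53.88) and circle(R, 23.89); the above-EV intersection is C = (44.99, 29.64). S is the foot of the tangent from C: S = (44.80, 6.742).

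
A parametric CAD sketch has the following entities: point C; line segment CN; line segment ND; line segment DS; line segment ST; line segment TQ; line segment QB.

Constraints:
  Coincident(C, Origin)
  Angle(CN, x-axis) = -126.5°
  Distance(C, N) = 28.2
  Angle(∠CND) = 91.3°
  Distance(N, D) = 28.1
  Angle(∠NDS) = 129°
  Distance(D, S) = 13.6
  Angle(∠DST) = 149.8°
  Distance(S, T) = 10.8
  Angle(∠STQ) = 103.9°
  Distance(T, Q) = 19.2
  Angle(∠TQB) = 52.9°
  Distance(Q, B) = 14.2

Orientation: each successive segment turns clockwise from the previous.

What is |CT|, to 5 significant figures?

39.566

C is at the origin; CN runs at -126.5° with length 28.2, so N = (-16.774, -22.669). ∠CND = 91.3° gives ND at 144.80° from the x-axis; with |ND| = 28.1, D = (-39.736, -6.4710). ∠NDS = 129.0° gives DS at 93.800° from the x-axis; with |DS| = 13.6, S = (-40.637, 7.0991). ∠DST = 149.8° gives ST at 63.600° from the x-axis; with |ST| = 10.8, T = (-35.835, 16.773). Then |CT| = |T − C| = 39.566.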